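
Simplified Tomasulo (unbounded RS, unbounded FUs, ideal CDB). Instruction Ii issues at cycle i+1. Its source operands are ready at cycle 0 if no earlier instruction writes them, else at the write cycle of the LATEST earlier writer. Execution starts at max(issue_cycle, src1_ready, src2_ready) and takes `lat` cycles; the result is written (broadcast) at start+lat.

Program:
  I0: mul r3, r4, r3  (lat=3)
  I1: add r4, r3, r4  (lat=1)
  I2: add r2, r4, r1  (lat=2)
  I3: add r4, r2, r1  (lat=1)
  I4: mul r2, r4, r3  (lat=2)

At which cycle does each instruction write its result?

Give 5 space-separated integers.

I0 mul r3: issue@1 deps=(None,None) exec_start@1 write@4
I1 add r4: issue@2 deps=(0,None) exec_start@4 write@5
I2 add r2: issue@3 deps=(1,None) exec_start@5 write@7
I3 add r4: issue@4 deps=(2,None) exec_start@7 write@8
I4 mul r2: issue@5 deps=(3,0) exec_start@8 write@10

Answer: 4 5 7 8 10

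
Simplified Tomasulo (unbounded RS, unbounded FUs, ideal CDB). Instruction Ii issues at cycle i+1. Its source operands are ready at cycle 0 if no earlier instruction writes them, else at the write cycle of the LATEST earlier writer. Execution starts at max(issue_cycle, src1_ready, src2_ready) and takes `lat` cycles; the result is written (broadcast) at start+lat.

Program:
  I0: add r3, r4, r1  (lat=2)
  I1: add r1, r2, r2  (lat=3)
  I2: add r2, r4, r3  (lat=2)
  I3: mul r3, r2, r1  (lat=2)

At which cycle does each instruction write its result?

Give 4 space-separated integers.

I0 add r3: issue@1 deps=(None,None) exec_start@1 write@3
I1 add r1: issue@2 deps=(None,None) exec_start@2 write@5
I2 add r2: issue@3 deps=(None,0) exec_start@3 write@5
I3 mul r3: issue@4 deps=(2,1) exec_start@5 write@7

Answer: 3 5 5 7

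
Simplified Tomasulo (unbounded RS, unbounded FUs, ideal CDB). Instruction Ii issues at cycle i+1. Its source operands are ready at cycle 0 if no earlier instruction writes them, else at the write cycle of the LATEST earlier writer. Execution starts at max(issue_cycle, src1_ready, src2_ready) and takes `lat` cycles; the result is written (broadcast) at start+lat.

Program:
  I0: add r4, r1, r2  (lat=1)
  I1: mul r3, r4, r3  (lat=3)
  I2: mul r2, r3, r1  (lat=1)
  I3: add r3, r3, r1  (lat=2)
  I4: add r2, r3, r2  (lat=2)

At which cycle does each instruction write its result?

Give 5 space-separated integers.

Answer: 2 5 6 7 9

Derivation:
I0 add r4: issue@1 deps=(None,None) exec_start@1 write@2
I1 mul r3: issue@2 deps=(0,None) exec_start@2 write@5
I2 mul r2: issue@3 deps=(1,None) exec_start@5 write@6
I3 add r3: issue@4 deps=(1,None) exec_start@5 write@7
I4 add r2: issue@5 deps=(3,2) exec_start@7 write@9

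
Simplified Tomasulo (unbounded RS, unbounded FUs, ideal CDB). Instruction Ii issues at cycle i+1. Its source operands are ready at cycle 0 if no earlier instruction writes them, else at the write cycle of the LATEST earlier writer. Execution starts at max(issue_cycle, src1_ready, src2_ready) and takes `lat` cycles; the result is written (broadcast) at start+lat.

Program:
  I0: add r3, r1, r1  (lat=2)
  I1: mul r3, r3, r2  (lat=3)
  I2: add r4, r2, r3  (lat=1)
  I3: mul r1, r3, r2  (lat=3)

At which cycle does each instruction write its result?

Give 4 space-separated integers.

I0 add r3: issue@1 deps=(None,None) exec_start@1 write@3
I1 mul r3: issue@2 deps=(0,None) exec_start@3 write@6
I2 add r4: issue@3 deps=(None,1) exec_start@6 write@7
I3 mul r1: issue@4 deps=(1,None) exec_start@6 write@9

Answer: 3 6 7 9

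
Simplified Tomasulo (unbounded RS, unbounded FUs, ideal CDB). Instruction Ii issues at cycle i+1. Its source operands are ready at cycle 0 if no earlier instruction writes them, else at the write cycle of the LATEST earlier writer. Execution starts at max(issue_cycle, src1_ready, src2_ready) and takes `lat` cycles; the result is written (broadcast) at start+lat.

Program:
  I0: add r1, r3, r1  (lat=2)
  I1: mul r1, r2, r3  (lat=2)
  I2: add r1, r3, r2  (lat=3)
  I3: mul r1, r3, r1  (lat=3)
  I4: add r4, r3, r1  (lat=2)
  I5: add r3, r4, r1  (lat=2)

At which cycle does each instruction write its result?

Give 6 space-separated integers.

I0 add r1: issue@1 deps=(None,None) exec_start@1 write@3
I1 mul r1: issue@2 deps=(None,None) exec_start@2 write@4
I2 add r1: issue@3 deps=(None,None) exec_start@3 write@6
I3 mul r1: issue@4 deps=(None,2) exec_start@6 write@9
I4 add r4: issue@5 deps=(None,3) exec_start@9 write@11
I5 add r3: issue@6 deps=(4,3) exec_start@11 write@13

Answer: 3 4 6 9 11 13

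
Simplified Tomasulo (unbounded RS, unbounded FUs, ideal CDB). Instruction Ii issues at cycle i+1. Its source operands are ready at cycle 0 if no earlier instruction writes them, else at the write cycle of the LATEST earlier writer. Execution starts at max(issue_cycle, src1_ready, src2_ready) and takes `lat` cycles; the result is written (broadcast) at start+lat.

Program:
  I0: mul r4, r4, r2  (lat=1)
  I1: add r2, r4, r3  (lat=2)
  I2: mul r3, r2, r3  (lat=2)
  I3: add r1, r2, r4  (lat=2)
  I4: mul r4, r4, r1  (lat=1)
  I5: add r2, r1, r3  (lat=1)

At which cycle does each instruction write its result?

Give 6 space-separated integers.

Answer: 2 4 6 6 7 7

Derivation:
I0 mul r4: issue@1 deps=(None,None) exec_start@1 write@2
I1 add r2: issue@2 deps=(0,None) exec_start@2 write@4
I2 mul r3: issue@3 deps=(1,None) exec_start@4 write@6
I3 add r1: issue@4 deps=(1,0) exec_start@4 write@6
I4 mul r4: issue@5 deps=(0,3) exec_start@6 write@7
I5 add r2: issue@6 deps=(3,2) exec_start@6 write@7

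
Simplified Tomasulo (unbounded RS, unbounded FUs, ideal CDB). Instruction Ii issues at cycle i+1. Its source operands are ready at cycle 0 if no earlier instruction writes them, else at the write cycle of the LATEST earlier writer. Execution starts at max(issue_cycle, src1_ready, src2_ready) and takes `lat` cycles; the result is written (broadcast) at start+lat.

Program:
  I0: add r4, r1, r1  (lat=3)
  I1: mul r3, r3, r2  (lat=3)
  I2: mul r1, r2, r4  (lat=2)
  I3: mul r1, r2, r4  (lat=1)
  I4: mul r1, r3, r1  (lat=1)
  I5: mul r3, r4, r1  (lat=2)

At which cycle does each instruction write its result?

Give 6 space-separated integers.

I0 add r4: issue@1 deps=(None,None) exec_start@1 write@4
I1 mul r3: issue@2 deps=(None,None) exec_start@2 write@5
I2 mul r1: issue@3 deps=(None,0) exec_start@4 write@6
I3 mul r1: issue@4 deps=(None,0) exec_start@4 write@5
I4 mul r1: issue@5 deps=(1,3) exec_start@5 write@6
I5 mul r3: issue@6 deps=(0,4) exec_start@6 write@8

Answer: 4 5 6 5 6 8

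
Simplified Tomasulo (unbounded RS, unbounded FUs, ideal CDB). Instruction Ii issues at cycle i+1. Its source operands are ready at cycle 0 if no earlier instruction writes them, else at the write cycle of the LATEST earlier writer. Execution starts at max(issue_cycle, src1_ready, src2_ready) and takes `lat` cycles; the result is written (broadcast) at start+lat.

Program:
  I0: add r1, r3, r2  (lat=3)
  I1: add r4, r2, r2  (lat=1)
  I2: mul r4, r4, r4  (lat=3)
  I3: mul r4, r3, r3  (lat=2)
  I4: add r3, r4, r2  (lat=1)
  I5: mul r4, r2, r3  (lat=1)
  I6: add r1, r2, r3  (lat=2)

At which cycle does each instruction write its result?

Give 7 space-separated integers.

I0 add r1: issue@1 deps=(None,None) exec_start@1 write@4
I1 add r4: issue@2 deps=(None,None) exec_start@2 write@3
I2 mul r4: issue@3 deps=(1,1) exec_start@3 write@6
I3 mul r4: issue@4 deps=(None,None) exec_start@4 write@6
I4 add r3: issue@5 deps=(3,None) exec_start@6 write@7
I5 mul r4: issue@6 deps=(None,4) exec_start@7 write@8
I6 add r1: issue@7 deps=(None,4) exec_start@7 write@9

Answer: 4 3 6 6 7 8 9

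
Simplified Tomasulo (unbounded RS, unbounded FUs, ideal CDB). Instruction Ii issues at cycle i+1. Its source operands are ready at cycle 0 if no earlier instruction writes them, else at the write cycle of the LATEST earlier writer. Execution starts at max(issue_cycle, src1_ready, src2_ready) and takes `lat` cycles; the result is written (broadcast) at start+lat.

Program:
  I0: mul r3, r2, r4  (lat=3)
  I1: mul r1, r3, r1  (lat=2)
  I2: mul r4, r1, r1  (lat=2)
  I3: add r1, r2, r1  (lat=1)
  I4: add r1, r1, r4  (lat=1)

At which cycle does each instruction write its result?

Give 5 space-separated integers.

I0 mul r3: issue@1 deps=(None,None) exec_start@1 write@4
I1 mul r1: issue@2 deps=(0,None) exec_start@4 write@6
I2 mul r4: issue@3 deps=(1,1) exec_start@6 write@8
I3 add r1: issue@4 deps=(None,1) exec_start@6 write@7
I4 add r1: issue@5 deps=(3,2) exec_start@8 write@9

Answer: 4 6 8 7 9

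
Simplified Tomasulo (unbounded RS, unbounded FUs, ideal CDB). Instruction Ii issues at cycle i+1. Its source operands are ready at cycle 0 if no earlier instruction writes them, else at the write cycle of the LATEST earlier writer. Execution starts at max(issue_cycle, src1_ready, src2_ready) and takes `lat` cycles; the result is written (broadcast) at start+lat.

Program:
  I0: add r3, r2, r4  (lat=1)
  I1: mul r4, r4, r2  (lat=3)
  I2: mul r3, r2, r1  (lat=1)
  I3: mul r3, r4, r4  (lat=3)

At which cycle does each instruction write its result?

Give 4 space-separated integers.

Answer: 2 5 4 8

Derivation:
I0 add r3: issue@1 deps=(None,None) exec_start@1 write@2
I1 mul r4: issue@2 deps=(None,None) exec_start@2 write@5
I2 mul r3: issue@3 deps=(None,None) exec_start@3 write@4
I3 mul r3: issue@4 deps=(1,1) exec_start@5 write@8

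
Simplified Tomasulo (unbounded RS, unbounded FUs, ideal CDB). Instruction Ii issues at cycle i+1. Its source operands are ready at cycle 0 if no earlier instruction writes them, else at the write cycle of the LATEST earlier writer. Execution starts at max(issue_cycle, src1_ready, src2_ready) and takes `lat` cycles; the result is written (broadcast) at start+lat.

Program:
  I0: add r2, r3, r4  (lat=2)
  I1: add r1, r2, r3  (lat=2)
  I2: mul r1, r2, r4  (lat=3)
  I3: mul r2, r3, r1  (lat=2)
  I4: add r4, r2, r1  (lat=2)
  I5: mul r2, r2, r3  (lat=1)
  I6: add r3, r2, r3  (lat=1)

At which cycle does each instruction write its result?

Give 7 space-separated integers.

Answer: 3 5 6 8 10 9 10

Derivation:
I0 add r2: issue@1 deps=(None,None) exec_start@1 write@3
I1 add r1: issue@2 deps=(0,None) exec_start@3 write@5
I2 mul r1: issue@3 deps=(0,None) exec_start@3 write@6
I3 mul r2: issue@4 deps=(None,2) exec_start@6 write@8
I4 add r4: issue@5 deps=(3,2) exec_start@8 write@10
I5 mul r2: issue@6 deps=(3,None) exec_start@8 write@9
I6 add r3: issue@7 deps=(5,None) exec_start@9 write@10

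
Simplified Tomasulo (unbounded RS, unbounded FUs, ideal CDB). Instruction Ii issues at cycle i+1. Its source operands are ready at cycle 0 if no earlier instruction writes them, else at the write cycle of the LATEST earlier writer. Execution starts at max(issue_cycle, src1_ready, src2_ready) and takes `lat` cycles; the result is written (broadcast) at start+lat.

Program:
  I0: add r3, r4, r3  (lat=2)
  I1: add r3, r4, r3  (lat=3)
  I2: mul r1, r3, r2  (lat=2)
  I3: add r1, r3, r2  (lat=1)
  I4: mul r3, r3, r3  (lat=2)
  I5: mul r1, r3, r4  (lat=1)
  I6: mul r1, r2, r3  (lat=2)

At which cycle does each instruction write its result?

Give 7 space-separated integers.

I0 add r3: issue@1 deps=(None,None) exec_start@1 write@3
I1 add r3: issue@2 deps=(None,0) exec_start@3 write@6
I2 mul r1: issue@3 deps=(1,None) exec_start@6 write@8
I3 add r1: issue@4 deps=(1,None) exec_start@6 write@7
I4 mul r3: issue@5 deps=(1,1) exec_start@6 write@8
I5 mul r1: issue@6 deps=(4,None) exec_start@8 write@9
I6 mul r1: issue@7 deps=(None,4) exec_start@8 write@10

Answer: 3 6 8 7 8 9 10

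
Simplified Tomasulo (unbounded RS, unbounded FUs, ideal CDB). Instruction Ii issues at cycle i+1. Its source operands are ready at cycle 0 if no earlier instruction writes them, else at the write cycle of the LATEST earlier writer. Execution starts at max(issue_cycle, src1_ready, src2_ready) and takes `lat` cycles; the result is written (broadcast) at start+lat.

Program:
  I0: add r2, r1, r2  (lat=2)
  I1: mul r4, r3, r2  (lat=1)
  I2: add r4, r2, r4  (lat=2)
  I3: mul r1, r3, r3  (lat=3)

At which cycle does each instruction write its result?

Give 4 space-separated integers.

Answer: 3 4 6 7

Derivation:
I0 add r2: issue@1 deps=(None,None) exec_start@1 write@3
I1 mul r4: issue@2 deps=(None,0) exec_start@3 write@4
I2 add r4: issue@3 deps=(0,1) exec_start@4 write@6
I3 mul r1: issue@4 deps=(None,None) exec_start@4 write@7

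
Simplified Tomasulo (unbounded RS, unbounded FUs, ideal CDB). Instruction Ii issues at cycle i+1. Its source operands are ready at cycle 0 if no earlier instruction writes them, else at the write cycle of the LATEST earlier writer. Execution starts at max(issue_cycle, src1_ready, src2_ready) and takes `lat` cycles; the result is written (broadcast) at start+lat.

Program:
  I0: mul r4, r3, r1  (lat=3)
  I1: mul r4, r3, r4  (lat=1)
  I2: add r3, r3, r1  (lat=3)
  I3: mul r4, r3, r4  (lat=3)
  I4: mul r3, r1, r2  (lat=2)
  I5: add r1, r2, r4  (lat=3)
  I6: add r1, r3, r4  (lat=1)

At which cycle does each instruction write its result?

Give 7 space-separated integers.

I0 mul r4: issue@1 deps=(None,None) exec_start@1 write@4
I1 mul r4: issue@2 deps=(None,0) exec_start@4 write@5
I2 add r3: issue@3 deps=(None,None) exec_start@3 write@6
I3 mul r4: issue@4 deps=(2,1) exec_start@6 write@9
I4 mul r3: issue@5 deps=(None,None) exec_start@5 write@7
I5 add r1: issue@6 deps=(None,3) exec_start@9 write@12
I6 add r1: issue@7 deps=(4,3) exec_start@9 write@10

Answer: 4 5 6 9 7 12 10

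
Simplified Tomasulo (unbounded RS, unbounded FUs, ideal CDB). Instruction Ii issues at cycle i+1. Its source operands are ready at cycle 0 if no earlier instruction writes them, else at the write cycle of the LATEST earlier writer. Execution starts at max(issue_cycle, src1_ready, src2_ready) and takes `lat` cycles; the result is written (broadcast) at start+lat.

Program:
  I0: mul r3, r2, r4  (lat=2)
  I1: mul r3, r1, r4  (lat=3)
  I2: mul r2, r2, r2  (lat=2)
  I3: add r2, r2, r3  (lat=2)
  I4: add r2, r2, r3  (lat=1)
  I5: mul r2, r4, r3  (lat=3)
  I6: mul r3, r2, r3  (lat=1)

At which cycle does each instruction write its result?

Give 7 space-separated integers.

I0 mul r3: issue@1 deps=(None,None) exec_start@1 write@3
I1 mul r3: issue@2 deps=(None,None) exec_start@2 write@5
I2 mul r2: issue@3 deps=(None,None) exec_start@3 write@5
I3 add r2: issue@4 deps=(2,1) exec_start@5 write@7
I4 add r2: issue@5 deps=(3,1) exec_start@7 write@8
I5 mul r2: issue@6 deps=(None,1) exec_start@6 write@9
I6 mul r3: issue@7 deps=(5,1) exec_start@9 write@10

Answer: 3 5 5 7 8 9 10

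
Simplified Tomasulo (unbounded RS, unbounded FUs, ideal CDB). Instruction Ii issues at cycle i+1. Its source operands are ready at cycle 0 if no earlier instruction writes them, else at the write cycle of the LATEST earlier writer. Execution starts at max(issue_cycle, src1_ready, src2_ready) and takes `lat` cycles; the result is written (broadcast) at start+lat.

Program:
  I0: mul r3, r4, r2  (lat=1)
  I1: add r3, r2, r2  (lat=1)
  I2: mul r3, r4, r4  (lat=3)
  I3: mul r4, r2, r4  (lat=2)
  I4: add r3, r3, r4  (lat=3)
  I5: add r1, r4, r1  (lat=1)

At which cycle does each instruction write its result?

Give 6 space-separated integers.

Answer: 2 3 6 6 9 7

Derivation:
I0 mul r3: issue@1 deps=(None,None) exec_start@1 write@2
I1 add r3: issue@2 deps=(None,None) exec_start@2 write@3
I2 mul r3: issue@3 deps=(None,None) exec_start@3 write@6
I3 mul r4: issue@4 deps=(None,None) exec_start@4 write@6
I4 add r3: issue@5 deps=(2,3) exec_start@6 write@9
I5 add r1: issue@6 deps=(3,None) exec_start@6 write@7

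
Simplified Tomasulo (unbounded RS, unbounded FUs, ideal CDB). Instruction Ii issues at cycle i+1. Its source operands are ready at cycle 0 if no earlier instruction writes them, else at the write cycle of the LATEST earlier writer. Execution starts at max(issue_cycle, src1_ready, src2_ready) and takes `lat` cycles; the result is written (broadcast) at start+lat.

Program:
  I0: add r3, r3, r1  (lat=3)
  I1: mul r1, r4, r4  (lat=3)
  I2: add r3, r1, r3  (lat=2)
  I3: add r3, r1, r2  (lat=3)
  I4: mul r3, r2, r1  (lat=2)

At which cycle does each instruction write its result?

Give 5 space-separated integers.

Answer: 4 5 7 8 7

Derivation:
I0 add r3: issue@1 deps=(None,None) exec_start@1 write@4
I1 mul r1: issue@2 deps=(None,None) exec_start@2 write@5
I2 add r3: issue@3 deps=(1,0) exec_start@5 write@7
I3 add r3: issue@4 deps=(1,None) exec_start@5 write@8
I4 mul r3: issue@5 deps=(None,1) exec_start@5 write@7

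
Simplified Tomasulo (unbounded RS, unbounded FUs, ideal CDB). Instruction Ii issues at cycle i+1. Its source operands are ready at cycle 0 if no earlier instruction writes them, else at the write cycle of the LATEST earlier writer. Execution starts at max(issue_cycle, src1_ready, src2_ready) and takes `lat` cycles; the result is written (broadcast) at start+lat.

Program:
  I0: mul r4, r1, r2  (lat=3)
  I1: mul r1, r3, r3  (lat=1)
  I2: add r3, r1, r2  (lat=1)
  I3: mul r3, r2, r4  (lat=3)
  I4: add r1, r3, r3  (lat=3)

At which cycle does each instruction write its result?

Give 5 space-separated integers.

Answer: 4 3 4 7 10

Derivation:
I0 mul r4: issue@1 deps=(None,None) exec_start@1 write@4
I1 mul r1: issue@2 deps=(None,None) exec_start@2 write@3
I2 add r3: issue@3 deps=(1,None) exec_start@3 write@4
I3 mul r3: issue@4 deps=(None,0) exec_start@4 write@7
I4 add r1: issue@5 deps=(3,3) exec_start@7 write@10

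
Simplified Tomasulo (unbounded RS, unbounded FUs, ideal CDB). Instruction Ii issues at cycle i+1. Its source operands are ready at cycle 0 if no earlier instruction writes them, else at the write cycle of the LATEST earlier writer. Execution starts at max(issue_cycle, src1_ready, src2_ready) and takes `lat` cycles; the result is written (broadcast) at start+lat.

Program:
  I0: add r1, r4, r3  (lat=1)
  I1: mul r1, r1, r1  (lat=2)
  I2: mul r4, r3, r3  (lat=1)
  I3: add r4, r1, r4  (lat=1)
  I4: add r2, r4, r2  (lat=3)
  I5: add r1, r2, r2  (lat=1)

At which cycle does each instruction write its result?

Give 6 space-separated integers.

Answer: 2 4 4 5 8 9

Derivation:
I0 add r1: issue@1 deps=(None,None) exec_start@1 write@2
I1 mul r1: issue@2 deps=(0,0) exec_start@2 write@4
I2 mul r4: issue@3 deps=(None,None) exec_start@3 write@4
I3 add r4: issue@4 deps=(1,2) exec_start@4 write@5
I4 add r2: issue@5 deps=(3,None) exec_start@5 write@8
I5 add r1: issue@6 deps=(4,4) exec_start@8 write@9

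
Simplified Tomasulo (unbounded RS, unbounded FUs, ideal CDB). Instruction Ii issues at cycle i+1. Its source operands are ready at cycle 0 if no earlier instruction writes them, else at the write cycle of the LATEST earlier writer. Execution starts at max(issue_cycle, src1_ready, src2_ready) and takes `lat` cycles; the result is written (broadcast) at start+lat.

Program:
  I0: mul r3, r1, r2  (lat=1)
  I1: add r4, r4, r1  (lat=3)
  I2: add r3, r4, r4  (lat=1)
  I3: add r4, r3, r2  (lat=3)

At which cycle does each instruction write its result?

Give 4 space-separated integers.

Answer: 2 5 6 9

Derivation:
I0 mul r3: issue@1 deps=(None,None) exec_start@1 write@2
I1 add r4: issue@2 deps=(None,None) exec_start@2 write@5
I2 add r3: issue@3 deps=(1,1) exec_start@5 write@6
I3 add r4: issue@4 deps=(2,None) exec_start@6 write@9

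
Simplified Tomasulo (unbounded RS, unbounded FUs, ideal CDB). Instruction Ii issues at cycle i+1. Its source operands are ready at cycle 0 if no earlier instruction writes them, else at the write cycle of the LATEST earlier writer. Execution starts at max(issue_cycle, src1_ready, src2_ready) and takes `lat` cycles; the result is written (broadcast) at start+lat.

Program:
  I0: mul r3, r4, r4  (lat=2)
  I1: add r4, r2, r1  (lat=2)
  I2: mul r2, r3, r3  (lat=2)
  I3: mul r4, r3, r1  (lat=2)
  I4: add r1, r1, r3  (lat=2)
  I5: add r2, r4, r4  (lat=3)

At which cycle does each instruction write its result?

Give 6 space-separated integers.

I0 mul r3: issue@1 deps=(None,None) exec_start@1 write@3
I1 add r4: issue@2 deps=(None,None) exec_start@2 write@4
I2 mul r2: issue@3 deps=(0,0) exec_start@3 write@5
I3 mul r4: issue@4 deps=(0,None) exec_start@4 write@6
I4 add r1: issue@5 deps=(None,0) exec_start@5 write@7
I5 add r2: issue@6 deps=(3,3) exec_start@6 write@9

Answer: 3 4 5 6 7 9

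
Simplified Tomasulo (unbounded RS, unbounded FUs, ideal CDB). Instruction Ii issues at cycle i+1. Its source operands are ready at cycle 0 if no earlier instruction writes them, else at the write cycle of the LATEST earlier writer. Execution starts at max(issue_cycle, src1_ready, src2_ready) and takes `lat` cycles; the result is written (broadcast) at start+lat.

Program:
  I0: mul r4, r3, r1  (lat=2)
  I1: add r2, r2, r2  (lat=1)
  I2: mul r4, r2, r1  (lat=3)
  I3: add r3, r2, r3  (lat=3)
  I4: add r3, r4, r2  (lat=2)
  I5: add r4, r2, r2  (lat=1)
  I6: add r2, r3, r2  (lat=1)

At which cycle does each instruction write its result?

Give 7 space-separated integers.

I0 mul r4: issue@1 deps=(None,None) exec_start@1 write@3
I1 add r2: issue@2 deps=(None,None) exec_start@2 write@3
I2 mul r4: issue@3 deps=(1,None) exec_start@3 write@6
I3 add r3: issue@4 deps=(1,None) exec_start@4 write@7
I4 add r3: issue@5 deps=(2,1) exec_start@6 write@8
I5 add r4: issue@6 deps=(1,1) exec_start@6 write@7
I6 add r2: issue@7 deps=(4,1) exec_start@8 write@9

Answer: 3 3 6 7 8 7 9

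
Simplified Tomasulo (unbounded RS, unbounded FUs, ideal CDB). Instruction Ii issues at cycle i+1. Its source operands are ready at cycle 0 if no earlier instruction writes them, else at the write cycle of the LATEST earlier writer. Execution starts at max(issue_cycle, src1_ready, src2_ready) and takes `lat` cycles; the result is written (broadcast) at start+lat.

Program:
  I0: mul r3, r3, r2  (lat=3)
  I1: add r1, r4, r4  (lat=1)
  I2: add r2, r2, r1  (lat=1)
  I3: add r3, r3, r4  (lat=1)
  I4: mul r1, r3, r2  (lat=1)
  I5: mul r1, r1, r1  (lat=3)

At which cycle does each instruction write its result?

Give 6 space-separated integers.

I0 mul r3: issue@1 deps=(None,None) exec_start@1 write@4
I1 add r1: issue@2 deps=(None,None) exec_start@2 write@3
I2 add r2: issue@3 deps=(None,1) exec_start@3 write@4
I3 add r3: issue@4 deps=(0,None) exec_start@4 write@5
I4 mul r1: issue@5 deps=(3,2) exec_start@5 write@6
I5 mul r1: issue@6 deps=(4,4) exec_start@6 write@9

Answer: 4 3 4 5 6 9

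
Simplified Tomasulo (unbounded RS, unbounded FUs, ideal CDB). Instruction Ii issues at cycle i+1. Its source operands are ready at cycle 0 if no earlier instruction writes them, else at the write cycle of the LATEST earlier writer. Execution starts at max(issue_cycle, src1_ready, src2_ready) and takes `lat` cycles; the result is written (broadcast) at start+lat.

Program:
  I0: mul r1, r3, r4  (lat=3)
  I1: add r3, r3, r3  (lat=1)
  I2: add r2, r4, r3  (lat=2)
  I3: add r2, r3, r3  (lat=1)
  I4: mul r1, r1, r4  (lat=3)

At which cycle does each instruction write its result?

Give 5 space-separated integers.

I0 mul r1: issue@1 deps=(None,None) exec_start@1 write@4
I1 add r3: issue@2 deps=(None,None) exec_start@2 write@3
I2 add r2: issue@3 deps=(None,1) exec_start@3 write@5
I3 add r2: issue@4 deps=(1,1) exec_start@4 write@5
I4 mul r1: issue@5 deps=(0,None) exec_start@5 write@8

Answer: 4 3 5 5 8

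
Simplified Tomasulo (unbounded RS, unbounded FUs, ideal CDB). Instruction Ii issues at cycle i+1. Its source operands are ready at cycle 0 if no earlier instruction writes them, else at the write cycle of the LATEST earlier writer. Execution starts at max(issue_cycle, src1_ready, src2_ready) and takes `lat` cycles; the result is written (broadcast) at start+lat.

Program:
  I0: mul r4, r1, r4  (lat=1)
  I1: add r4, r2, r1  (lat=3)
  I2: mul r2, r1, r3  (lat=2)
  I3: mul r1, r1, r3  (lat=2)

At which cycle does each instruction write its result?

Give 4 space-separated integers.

I0 mul r4: issue@1 deps=(None,None) exec_start@1 write@2
I1 add r4: issue@2 deps=(None,None) exec_start@2 write@5
I2 mul r2: issue@3 deps=(None,None) exec_start@3 write@5
I3 mul r1: issue@4 deps=(None,None) exec_start@4 write@6

Answer: 2 5 5 6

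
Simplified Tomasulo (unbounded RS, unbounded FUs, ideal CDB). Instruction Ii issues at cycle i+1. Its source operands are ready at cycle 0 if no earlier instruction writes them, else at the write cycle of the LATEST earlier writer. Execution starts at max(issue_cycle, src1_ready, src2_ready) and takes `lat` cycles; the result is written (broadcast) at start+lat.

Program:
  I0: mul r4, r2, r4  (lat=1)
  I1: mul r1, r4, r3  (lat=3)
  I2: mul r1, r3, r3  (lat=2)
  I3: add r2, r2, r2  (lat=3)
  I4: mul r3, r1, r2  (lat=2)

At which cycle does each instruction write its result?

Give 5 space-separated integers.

I0 mul r4: issue@1 deps=(None,None) exec_start@1 write@2
I1 mul r1: issue@2 deps=(0,None) exec_start@2 write@5
I2 mul r1: issue@3 deps=(None,None) exec_start@3 write@5
I3 add r2: issue@4 deps=(None,None) exec_start@4 write@7
I4 mul r3: issue@5 deps=(2,3) exec_start@7 write@9

Answer: 2 5 5 7 9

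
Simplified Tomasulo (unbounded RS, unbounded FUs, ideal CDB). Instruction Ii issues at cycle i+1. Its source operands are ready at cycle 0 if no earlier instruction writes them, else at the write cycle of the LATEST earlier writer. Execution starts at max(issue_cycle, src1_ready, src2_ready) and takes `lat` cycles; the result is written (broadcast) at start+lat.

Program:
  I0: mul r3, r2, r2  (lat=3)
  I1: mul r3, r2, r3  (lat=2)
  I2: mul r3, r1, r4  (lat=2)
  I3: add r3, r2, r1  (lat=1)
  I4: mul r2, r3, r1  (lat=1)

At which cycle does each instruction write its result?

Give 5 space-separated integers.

I0 mul r3: issue@1 deps=(None,None) exec_start@1 write@4
I1 mul r3: issue@2 deps=(None,0) exec_start@4 write@6
I2 mul r3: issue@3 deps=(None,None) exec_start@3 write@5
I3 add r3: issue@4 deps=(None,None) exec_start@4 write@5
I4 mul r2: issue@5 deps=(3,None) exec_start@5 write@6

Answer: 4 6 5 5 6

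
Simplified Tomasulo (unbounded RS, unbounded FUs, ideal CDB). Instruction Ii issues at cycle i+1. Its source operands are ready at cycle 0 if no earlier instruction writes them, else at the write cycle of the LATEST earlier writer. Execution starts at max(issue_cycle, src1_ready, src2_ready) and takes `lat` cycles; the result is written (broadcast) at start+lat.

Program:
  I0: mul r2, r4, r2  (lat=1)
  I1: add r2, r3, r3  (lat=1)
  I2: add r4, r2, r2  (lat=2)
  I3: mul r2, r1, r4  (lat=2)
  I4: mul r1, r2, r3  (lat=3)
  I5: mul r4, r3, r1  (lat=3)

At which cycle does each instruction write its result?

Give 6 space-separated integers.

I0 mul r2: issue@1 deps=(None,None) exec_start@1 write@2
I1 add r2: issue@2 deps=(None,None) exec_start@2 write@3
I2 add r4: issue@3 deps=(1,1) exec_start@3 write@5
I3 mul r2: issue@4 deps=(None,2) exec_start@5 write@7
I4 mul r1: issue@5 deps=(3,None) exec_start@7 write@10
I5 mul r4: issue@6 deps=(None,4) exec_start@10 write@13

Answer: 2 3 5 7 10 13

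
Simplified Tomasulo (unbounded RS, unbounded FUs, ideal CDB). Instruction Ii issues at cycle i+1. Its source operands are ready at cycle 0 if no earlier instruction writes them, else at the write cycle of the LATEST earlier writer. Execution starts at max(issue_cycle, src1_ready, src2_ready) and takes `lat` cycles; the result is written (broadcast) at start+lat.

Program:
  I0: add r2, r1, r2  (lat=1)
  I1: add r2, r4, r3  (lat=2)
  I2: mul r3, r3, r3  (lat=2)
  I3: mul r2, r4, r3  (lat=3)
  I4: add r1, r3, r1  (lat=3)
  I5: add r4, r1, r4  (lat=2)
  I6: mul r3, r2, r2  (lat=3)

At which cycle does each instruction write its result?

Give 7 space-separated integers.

Answer: 2 4 5 8 8 10 11

Derivation:
I0 add r2: issue@1 deps=(None,None) exec_start@1 write@2
I1 add r2: issue@2 deps=(None,None) exec_start@2 write@4
I2 mul r3: issue@3 deps=(None,None) exec_start@3 write@5
I3 mul r2: issue@4 deps=(None,2) exec_start@5 write@8
I4 add r1: issue@5 deps=(2,None) exec_start@5 write@8
I5 add r4: issue@6 deps=(4,None) exec_start@8 write@10
I6 mul r3: issue@7 deps=(3,3) exec_start@8 write@11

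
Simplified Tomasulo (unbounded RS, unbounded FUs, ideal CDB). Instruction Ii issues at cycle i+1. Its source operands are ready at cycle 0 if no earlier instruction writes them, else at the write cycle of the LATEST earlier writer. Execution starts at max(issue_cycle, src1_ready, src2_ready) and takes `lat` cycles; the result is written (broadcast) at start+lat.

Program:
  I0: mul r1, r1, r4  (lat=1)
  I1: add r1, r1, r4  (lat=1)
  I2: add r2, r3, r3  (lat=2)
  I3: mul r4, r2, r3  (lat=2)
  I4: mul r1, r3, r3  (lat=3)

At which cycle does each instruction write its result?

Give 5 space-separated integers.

Answer: 2 3 5 7 8

Derivation:
I0 mul r1: issue@1 deps=(None,None) exec_start@1 write@2
I1 add r1: issue@2 deps=(0,None) exec_start@2 write@3
I2 add r2: issue@3 deps=(None,None) exec_start@3 write@5
I3 mul r4: issue@4 deps=(2,None) exec_start@5 write@7
I4 mul r1: issue@5 deps=(None,None) exec_start@5 write@8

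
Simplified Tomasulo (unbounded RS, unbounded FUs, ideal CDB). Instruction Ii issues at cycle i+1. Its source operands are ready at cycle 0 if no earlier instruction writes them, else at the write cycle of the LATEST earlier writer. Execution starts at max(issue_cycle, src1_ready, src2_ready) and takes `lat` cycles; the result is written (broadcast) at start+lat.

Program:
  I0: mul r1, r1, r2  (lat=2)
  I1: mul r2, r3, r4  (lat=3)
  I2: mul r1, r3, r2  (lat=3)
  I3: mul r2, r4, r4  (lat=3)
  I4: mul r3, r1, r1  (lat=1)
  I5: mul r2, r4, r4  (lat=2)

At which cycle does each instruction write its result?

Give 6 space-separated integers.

I0 mul r1: issue@1 deps=(None,None) exec_start@1 write@3
I1 mul r2: issue@2 deps=(None,None) exec_start@2 write@5
I2 mul r1: issue@3 deps=(None,1) exec_start@5 write@8
I3 mul r2: issue@4 deps=(None,None) exec_start@4 write@7
I4 mul r3: issue@5 deps=(2,2) exec_start@8 write@9
I5 mul r2: issue@6 deps=(None,None) exec_start@6 write@8

Answer: 3 5 8 7 9 8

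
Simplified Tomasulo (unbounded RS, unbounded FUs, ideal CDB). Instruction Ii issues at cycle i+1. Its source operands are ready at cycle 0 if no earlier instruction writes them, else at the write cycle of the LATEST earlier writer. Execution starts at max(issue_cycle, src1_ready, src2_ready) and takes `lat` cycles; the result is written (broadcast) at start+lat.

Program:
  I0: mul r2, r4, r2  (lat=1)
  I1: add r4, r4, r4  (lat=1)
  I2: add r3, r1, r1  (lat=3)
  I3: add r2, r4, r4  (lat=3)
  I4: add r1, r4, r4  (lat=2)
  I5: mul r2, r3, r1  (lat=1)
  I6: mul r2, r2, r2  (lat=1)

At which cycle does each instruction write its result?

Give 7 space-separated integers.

I0 mul r2: issue@1 deps=(None,None) exec_start@1 write@2
I1 add r4: issue@2 deps=(None,None) exec_start@2 write@3
I2 add r3: issue@3 deps=(None,None) exec_start@3 write@6
I3 add r2: issue@4 deps=(1,1) exec_start@4 write@7
I4 add r1: issue@5 deps=(1,1) exec_start@5 write@7
I5 mul r2: issue@6 deps=(2,4) exec_start@7 write@8
I6 mul r2: issue@7 deps=(5,5) exec_start@8 write@9

Answer: 2 3 6 7 7 8 9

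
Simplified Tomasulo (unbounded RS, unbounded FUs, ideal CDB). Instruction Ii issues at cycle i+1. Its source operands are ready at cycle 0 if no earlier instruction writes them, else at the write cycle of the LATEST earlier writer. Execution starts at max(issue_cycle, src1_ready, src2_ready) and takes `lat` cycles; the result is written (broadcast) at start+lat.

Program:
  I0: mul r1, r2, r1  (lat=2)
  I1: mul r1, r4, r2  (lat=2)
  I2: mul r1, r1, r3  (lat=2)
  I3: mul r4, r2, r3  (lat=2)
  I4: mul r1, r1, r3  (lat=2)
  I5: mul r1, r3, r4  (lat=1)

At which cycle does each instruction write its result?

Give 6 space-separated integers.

I0 mul r1: issue@1 deps=(None,None) exec_start@1 write@3
I1 mul r1: issue@2 deps=(None,None) exec_start@2 write@4
I2 mul r1: issue@3 deps=(1,None) exec_start@4 write@6
I3 mul r4: issue@4 deps=(None,None) exec_start@4 write@6
I4 mul r1: issue@5 deps=(2,None) exec_start@6 write@8
I5 mul r1: issue@6 deps=(None,3) exec_start@6 write@7

Answer: 3 4 6 6 8 7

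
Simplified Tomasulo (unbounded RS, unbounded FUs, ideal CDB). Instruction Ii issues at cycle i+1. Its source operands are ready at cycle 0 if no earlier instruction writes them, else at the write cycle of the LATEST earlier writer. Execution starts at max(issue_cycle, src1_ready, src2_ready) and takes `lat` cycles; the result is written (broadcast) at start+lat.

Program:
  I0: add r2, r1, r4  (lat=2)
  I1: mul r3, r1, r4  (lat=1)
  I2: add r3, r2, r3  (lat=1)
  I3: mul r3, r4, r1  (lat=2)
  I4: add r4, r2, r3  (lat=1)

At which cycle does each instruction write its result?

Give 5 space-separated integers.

I0 add r2: issue@1 deps=(None,None) exec_start@1 write@3
I1 mul r3: issue@2 deps=(None,None) exec_start@2 write@3
I2 add r3: issue@3 deps=(0,1) exec_start@3 write@4
I3 mul r3: issue@4 deps=(None,None) exec_start@4 write@6
I4 add r4: issue@5 deps=(0,3) exec_start@6 write@7

Answer: 3 3 4 6 7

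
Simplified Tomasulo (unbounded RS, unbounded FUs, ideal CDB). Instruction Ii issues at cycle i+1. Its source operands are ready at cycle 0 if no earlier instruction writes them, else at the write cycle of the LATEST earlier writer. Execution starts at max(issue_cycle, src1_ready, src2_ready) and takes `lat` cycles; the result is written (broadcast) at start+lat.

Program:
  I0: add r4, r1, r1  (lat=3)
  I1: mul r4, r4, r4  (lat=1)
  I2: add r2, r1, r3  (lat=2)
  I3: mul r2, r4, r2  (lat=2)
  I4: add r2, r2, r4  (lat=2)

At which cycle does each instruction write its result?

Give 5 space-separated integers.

I0 add r4: issue@1 deps=(None,None) exec_start@1 write@4
I1 mul r4: issue@2 deps=(0,0) exec_start@4 write@5
I2 add r2: issue@3 deps=(None,None) exec_start@3 write@5
I3 mul r2: issue@4 deps=(1,2) exec_start@5 write@7
I4 add r2: issue@5 deps=(3,1) exec_start@7 write@9

Answer: 4 5 5 7 9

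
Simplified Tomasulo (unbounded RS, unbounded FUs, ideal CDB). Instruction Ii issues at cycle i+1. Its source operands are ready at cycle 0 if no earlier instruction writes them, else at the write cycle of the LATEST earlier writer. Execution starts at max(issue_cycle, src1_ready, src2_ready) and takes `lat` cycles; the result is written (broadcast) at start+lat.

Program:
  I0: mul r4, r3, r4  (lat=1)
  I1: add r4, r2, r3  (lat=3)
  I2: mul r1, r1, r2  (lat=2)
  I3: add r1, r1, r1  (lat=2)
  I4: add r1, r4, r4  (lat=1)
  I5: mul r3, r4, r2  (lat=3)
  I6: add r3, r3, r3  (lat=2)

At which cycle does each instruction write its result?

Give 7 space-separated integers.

Answer: 2 5 5 7 6 9 11

Derivation:
I0 mul r4: issue@1 deps=(None,None) exec_start@1 write@2
I1 add r4: issue@2 deps=(None,None) exec_start@2 write@5
I2 mul r1: issue@3 deps=(None,None) exec_start@3 write@5
I3 add r1: issue@4 deps=(2,2) exec_start@5 write@7
I4 add r1: issue@5 deps=(1,1) exec_start@5 write@6
I5 mul r3: issue@6 deps=(1,None) exec_start@6 write@9
I6 add r3: issue@7 deps=(5,5) exec_start@9 write@11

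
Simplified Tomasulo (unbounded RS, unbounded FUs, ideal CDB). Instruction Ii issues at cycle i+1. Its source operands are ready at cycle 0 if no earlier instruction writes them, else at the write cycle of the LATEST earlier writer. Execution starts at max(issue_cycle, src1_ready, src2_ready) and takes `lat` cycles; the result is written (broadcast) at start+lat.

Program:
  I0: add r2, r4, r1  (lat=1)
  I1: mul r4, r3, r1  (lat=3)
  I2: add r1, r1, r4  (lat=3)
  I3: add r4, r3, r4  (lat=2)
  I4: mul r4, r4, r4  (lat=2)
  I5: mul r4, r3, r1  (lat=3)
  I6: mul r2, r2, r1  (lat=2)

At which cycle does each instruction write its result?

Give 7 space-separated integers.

Answer: 2 5 8 7 9 11 10

Derivation:
I0 add r2: issue@1 deps=(None,None) exec_start@1 write@2
I1 mul r4: issue@2 deps=(None,None) exec_start@2 write@5
I2 add r1: issue@3 deps=(None,1) exec_start@5 write@8
I3 add r4: issue@4 deps=(None,1) exec_start@5 write@7
I4 mul r4: issue@5 deps=(3,3) exec_start@7 write@9
I5 mul r4: issue@6 deps=(None,2) exec_start@8 write@11
I6 mul r2: issue@7 deps=(0,2) exec_start@8 write@10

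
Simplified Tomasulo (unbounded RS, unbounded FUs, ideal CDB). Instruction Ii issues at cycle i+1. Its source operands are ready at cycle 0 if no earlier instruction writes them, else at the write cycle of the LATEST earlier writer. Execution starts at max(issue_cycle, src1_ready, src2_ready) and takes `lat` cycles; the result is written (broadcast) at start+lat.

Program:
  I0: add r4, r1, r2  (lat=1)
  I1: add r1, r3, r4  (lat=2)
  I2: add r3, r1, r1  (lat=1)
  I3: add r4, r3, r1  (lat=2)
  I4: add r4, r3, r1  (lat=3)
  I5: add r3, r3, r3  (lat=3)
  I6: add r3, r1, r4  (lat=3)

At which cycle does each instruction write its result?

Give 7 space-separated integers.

I0 add r4: issue@1 deps=(None,None) exec_start@1 write@2
I1 add r1: issue@2 deps=(None,0) exec_start@2 write@4
I2 add r3: issue@3 deps=(1,1) exec_start@4 write@5
I3 add r4: issue@4 deps=(2,1) exec_start@5 write@7
I4 add r4: issue@5 deps=(2,1) exec_start@5 write@8
I5 add r3: issue@6 deps=(2,2) exec_start@6 write@9
I6 add r3: issue@7 deps=(1,4) exec_start@8 write@11

Answer: 2 4 5 7 8 9 11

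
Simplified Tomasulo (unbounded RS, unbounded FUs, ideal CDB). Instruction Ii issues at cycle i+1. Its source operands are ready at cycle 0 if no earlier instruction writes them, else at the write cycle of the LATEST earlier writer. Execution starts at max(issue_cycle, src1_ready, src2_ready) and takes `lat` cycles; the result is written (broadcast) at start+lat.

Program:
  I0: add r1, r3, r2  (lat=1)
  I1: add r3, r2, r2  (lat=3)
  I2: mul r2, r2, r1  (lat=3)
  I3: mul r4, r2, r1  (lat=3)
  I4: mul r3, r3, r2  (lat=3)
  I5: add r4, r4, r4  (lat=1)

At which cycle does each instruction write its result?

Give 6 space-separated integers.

Answer: 2 5 6 9 9 10

Derivation:
I0 add r1: issue@1 deps=(None,None) exec_start@1 write@2
I1 add r3: issue@2 deps=(None,None) exec_start@2 write@5
I2 mul r2: issue@3 deps=(None,0) exec_start@3 write@6
I3 mul r4: issue@4 deps=(2,0) exec_start@6 write@9
I4 mul r3: issue@5 deps=(1,2) exec_start@6 write@9
I5 add r4: issue@6 deps=(3,3) exec_start@9 write@10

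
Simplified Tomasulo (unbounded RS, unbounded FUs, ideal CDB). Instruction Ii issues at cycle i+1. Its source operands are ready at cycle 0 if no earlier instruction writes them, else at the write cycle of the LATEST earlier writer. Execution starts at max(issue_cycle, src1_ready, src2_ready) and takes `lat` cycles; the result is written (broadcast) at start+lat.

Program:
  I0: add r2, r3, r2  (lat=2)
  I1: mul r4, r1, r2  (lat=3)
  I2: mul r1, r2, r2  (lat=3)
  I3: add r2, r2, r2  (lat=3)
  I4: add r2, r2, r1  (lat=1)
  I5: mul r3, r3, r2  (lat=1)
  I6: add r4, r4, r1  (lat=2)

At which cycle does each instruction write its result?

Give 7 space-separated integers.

Answer: 3 6 6 7 8 9 9

Derivation:
I0 add r2: issue@1 deps=(None,None) exec_start@1 write@3
I1 mul r4: issue@2 deps=(None,0) exec_start@3 write@6
I2 mul r1: issue@3 deps=(0,0) exec_start@3 write@6
I3 add r2: issue@4 deps=(0,0) exec_start@4 write@7
I4 add r2: issue@5 deps=(3,2) exec_start@7 write@8
I5 mul r3: issue@6 deps=(None,4) exec_start@8 write@9
I6 add r4: issue@7 deps=(1,2) exec_start@7 write@9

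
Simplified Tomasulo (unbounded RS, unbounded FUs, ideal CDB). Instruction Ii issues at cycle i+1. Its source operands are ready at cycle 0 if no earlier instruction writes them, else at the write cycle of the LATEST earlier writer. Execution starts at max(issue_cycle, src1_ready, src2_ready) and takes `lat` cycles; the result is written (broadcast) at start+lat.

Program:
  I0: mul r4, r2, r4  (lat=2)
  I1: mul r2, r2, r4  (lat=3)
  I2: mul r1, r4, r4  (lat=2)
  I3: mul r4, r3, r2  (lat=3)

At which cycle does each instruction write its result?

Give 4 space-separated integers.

Answer: 3 6 5 9

Derivation:
I0 mul r4: issue@1 deps=(None,None) exec_start@1 write@3
I1 mul r2: issue@2 deps=(None,0) exec_start@3 write@6
I2 mul r1: issue@3 deps=(0,0) exec_start@3 write@5
I3 mul r4: issue@4 deps=(None,1) exec_start@6 write@9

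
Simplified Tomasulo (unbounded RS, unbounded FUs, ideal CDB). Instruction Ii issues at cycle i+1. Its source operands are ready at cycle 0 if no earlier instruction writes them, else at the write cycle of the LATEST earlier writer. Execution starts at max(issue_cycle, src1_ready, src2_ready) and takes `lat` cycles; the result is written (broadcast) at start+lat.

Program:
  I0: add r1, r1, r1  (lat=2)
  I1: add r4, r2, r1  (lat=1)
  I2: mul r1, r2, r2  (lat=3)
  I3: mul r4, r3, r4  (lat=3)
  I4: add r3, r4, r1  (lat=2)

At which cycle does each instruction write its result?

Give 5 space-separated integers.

I0 add r1: issue@1 deps=(None,None) exec_start@1 write@3
I1 add r4: issue@2 deps=(None,0) exec_start@3 write@4
I2 mul r1: issue@3 deps=(None,None) exec_start@3 write@6
I3 mul r4: issue@4 deps=(None,1) exec_start@4 write@7
I4 add r3: issue@5 deps=(3,2) exec_start@7 write@9

Answer: 3 4 6 7 9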